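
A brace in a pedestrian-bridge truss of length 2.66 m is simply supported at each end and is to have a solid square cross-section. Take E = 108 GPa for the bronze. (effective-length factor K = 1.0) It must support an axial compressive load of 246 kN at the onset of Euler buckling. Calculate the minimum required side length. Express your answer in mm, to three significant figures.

L_e = K·L = 1 × 2.66 = 2.660 m
Required I = P_cr·L_e²/(π²E) = 2.460×10^5 × 2.660² / (π² × 1.08×10^11) = 1.633×10^-6 m⁴
I_req = 1.633×10^6 mm⁴
Solid square: I = a⁴/12  ⇒  a = (12I)^(1/4) = (12×1.633×10^6)^(1/4) = 66.5 mm

a ≈ 66.5 mm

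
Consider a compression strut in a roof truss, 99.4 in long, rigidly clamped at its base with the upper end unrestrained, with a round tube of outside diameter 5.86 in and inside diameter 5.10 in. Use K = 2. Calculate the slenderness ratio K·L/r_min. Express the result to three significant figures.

d_o = 5.86 in, d_i = 5.10 in
I = π(d_o⁴ − d_i⁴)/64 = π(5.86⁴ − 5.100⁴)/64 = 24.68 in⁴
A = 6.542 in²;  r_min = √(I/A) = √(24.68/6.542) = 1.942 in
L_e = K·L = 2 × 99.4 = 198.8 in
λ = L_e / r_min = 198.80 / 1.942 = 102

λ ≈ 102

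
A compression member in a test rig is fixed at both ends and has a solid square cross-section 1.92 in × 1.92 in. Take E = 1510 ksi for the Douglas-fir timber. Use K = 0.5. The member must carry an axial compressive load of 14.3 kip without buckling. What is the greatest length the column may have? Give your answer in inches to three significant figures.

L_max ≈ 68.7 in

I = a⁴/12 = 1.92⁴/12 = 1.132 in⁴
At the buckling limit P_cr = P = 1.430×10^4 lb
From P_cr = π²EI/(K·L)²:  L = (1/K)·√(π²EI/P_cr) = (1/0.5)·√(π²×1.51×10^6×1.132/1.430×10^4)
L = 68.7 in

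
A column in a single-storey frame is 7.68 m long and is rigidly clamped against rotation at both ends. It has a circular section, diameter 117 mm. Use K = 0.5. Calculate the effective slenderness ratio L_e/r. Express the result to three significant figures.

λ ≈ 131

I = πd⁴/64 = π×117⁴/64 = 9.198×10^6 mm⁴
A = 1.075×10^4 mm²;  r_min = √(I/A) = √(9.198×10^6/1.075×10^4) = 29.25 mm
L_e = K·L = 0.5 × 7.68 m = 3.840 m = 3840.0 mm
λ = L_e / r_min = 3840.0 / 29.25 = 131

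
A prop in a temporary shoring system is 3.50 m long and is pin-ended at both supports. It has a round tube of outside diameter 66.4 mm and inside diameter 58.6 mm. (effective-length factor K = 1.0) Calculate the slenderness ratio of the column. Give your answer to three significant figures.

λ ≈ 158

d_o = 66.4 mm, d_i = 58.6 mm
I = π(d_o⁴ − d_i⁴)/64 = π(66.4⁴ − 58.60⁴)/64 = 3.754×10^5 mm⁴
A = 765.8 mm²;  r_min = √(I/A) = √(3.754×10^5/765.8) = 22.14 mm
L_e = K·L = 1 × 3.50 m = 3.500 m = 3500.0 mm
λ = L_e / r_min = 3500.0 / 22.14 = 158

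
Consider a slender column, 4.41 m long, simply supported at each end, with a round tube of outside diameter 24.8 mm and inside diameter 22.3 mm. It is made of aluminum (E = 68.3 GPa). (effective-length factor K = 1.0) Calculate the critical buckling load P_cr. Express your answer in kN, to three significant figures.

d_o = 24.8 mm, d_i = 22.3 mm
I = π(d_o⁴ − d_i⁴)/64 = π(24.8⁴ − 22.30⁴)/64 = 6.429×10^3 mm⁴
I = 6.429×10^3 mm⁴ = 6.429×10^-9 m⁴
Effective length L_e = K·L = 1 × 4.41 = 4.410 m
P_cr = π²EI / L_e² = π² × 68.3×10⁹ × 6.429×10^-9 / 4.410² = 222.8 N

P_cr ≈ 0.223 kN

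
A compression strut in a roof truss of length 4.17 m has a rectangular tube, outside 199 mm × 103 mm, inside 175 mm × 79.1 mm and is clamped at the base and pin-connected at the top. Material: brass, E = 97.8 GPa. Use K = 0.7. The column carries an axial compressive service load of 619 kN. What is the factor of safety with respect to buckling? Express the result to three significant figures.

n ≈ 2.00

Weak-axis I_min = (h_o·b_o³ − h_i·b_i³)/12 with b_o = 103, b_i = 79.10 mm (shorter outer/inner sides).
I_min = (199×103³ − 175.0×79.10³)/12 = 1.090×10^7 mm⁴
I = 1.090×10^7 mm⁴ = 1.090×10^-5 m⁴
Effective length L_e = K·L = 0.7 × 4.17 = 2.919 m
P_cr = π²EI / L_e² = π² × 97.8×10⁹ × 1.090×10^-5 / 2.919² = 1.235×10^6 N
Factor of safety n = P_cr / P = 1235.2 / 619 = 2.00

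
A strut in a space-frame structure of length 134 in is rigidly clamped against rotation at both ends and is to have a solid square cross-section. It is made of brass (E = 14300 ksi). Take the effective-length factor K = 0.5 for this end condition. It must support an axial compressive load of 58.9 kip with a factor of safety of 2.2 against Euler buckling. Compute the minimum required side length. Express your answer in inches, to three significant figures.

Required P_cr = n·P = 2.2 × 58.9 = 129.6 kip
L_e = K·L = 0.5 × 134 = 67.00 in
Required I = P_cr·L_e²/(π²E) = 1.296×10^5 × 67.00² / (π² × 1.43×10^7) = 4.121 in⁴
Solid square: I = a⁴/12  ⇒  a = (12I)^(1/4) = (12×4.121)^(1/4) = 2.65 in

a ≈ 2.65 in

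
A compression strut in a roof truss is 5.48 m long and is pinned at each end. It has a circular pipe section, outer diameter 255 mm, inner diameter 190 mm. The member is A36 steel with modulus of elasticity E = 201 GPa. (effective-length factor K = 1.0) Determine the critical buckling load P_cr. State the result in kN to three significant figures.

P_cr ≈ 9480 kN

d_o = 255 mm, d_i = 190 mm
I = π(d_o⁴ − d_i⁴)/64 = π(255⁴ − 190.0⁴)/64 = 1.436×10^8 mm⁴
I = 1.436×10^8 mm⁴ = 1.436×10^-4 m⁴
Effective length L_e = K·L = 1 × 5.48 = 5.480 m
P_cr = π²EI / L_e² = π² × 201×10⁹ × 1.436×10^-4 / 5.480² = 9.485×10^6 N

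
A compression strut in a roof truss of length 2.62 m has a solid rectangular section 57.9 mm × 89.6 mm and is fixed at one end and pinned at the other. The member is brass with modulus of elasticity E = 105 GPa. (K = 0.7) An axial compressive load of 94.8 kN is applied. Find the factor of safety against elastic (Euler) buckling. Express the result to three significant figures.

n ≈ 4.71

Buckling occurs about the weak axis: I_min = h·b³/12 with b = 57.9 mm (the shorter side).
I_min = 89.6×57.9³/12 = 1.449×10^6 mm⁴
I = 1.449×10^6 mm⁴ = 1.449×10^-6 m⁴
Effective length L_e = K·L = 0.7 × 2.62 = 1.834 m
P_cr = π²EI / L_e² = π² × 105×10⁹ × 1.449×10^-6 / 1.834² = 4.465×10^5 N
Factor of safety n = P_cr / P = 446.53 / 94.8 = 4.71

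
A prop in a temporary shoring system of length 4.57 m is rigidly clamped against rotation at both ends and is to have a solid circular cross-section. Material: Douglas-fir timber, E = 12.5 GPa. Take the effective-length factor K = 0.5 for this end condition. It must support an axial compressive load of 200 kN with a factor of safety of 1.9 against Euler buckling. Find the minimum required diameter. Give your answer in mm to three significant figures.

Required P_cr = n·P = 1.9 × 200 = 380.0 kN
L_e = K·L = 0.5 × 4.57 = 2.285 m
Required I = P_cr·L_e²/(π²E) = 3.800×10^5 × 2.285² / (π² × 1.25×10^10) = 1.608×10^-5 m⁴
I_req = 1.608×10^7 mm⁴
Solid circle: I = πd⁴/64  ⇒  d = (64I/π)^(1/4) = (64×1.608×10^7/π)^(1/4) = 135 mm

d ≈ 135 mm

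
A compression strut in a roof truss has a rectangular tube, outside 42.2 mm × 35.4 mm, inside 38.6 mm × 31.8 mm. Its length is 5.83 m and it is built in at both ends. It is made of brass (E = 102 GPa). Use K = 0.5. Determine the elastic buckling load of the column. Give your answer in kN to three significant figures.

Weak-axis I_min = (h_o·b_o³ − h_i·b_i³)/12 with b_o = 35.4, b_i = 31.80 mm (shorter outer/inner sides).
I_min = (42.2×35.4³ − 38.60×31.80³)/12 = 5.257×10^4 mm⁴
I = 5.257×10^4 mm⁴ = 5.257×10^-8 m⁴
Effective length L_e = K·L = 0.5 × 5.83 = 2.915 m
P_cr = π²EI / L_e² = π² × 102×10⁹ × 5.257×10^-8 / 2.915² = 6.228×10^3 N

P_cr ≈ 6.23 kN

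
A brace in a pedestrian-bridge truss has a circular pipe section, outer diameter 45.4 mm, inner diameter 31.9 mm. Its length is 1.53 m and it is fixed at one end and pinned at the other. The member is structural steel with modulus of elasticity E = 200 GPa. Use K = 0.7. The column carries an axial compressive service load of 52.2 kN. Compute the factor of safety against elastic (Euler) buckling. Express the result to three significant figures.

d_o = 45.4 mm, d_i = 31.9 mm
I = π(d_o⁴ − d_i⁴)/64 = π(45.4⁴ − 31.90⁴)/64 = 1.577×10^5 mm⁴
I = 1.577×10^5 mm⁴ = 1.577×10^-7 m⁴
Effective length L_e = K·L = 0.7 × 1.53 = 1.071 m
P_cr = π²EI / L_e² = π² × 200×10⁹ × 1.577×10^-7 / 1.071² = 2.714×10^5 N
Factor of safety n = P_cr / P = 271.40 / 52.2 = 5.20

n ≈ 5.20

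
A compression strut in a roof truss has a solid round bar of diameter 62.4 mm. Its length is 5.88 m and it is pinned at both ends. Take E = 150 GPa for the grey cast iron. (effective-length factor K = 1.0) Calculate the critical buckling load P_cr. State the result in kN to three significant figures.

P_cr ≈ 31.9 kN

I = πd⁴/64 = π×62.4⁴/64 = 7.442×10^5 mm⁴
I = 7.442×10^5 mm⁴ = 7.442×10^-7 m⁴
Effective length L_e = K·L = 1 × 5.88 = 5.880 m
P_cr = π²EI / L_e² = π² × 150×10⁹ × 7.442×10^-7 / 5.880² = 3.187×10^4 N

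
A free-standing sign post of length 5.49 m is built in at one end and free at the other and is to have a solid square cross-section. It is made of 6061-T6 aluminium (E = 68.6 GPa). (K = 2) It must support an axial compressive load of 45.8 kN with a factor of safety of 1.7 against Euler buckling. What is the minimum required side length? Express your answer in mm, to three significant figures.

Required P_cr = n·P = 1.7 × 45.8 = 77.86 kN
L_e = K·L = 2 × 5.49 = 10.98 m
Required I = P_cr·L_e²/(π²E) = 7.786×10^4 × 10.98² / (π² × 6.86×10^10) = 1.386×10^-5 m⁴
I_req = 1.386×10^7 mm⁴
Solid square: I = a⁴/12  ⇒  a = (12I)^(1/4) = (12×1.386×10^7)^(1/4) = 114 mm

a ≈ 114 mm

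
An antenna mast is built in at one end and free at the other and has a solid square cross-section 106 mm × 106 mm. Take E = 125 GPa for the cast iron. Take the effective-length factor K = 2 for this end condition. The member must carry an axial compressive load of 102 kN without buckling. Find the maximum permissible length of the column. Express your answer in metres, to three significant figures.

L_max ≈ 5.64 m

I = a⁴/12 = 106⁴/12 = 1.052×10^7 mm⁴
I = 1.052×10^-5 m⁴
At the buckling limit P_cr = P = 1.020×10^5 N
From P_cr = π²EI/(K·L)²:  L = (1/K)·√(π²EI/P_cr) = (1/2)·√(π²×1.25×10^11×1.052×10^-5/1.020×10^5)
L = 5.64 m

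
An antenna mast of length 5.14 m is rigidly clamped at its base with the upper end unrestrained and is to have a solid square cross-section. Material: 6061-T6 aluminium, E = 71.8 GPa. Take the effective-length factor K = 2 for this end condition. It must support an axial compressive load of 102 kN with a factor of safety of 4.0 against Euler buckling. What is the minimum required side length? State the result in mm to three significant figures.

Required P_cr = n·P = 4.0 × 102 = 408.0 kN
L_e = K·L = 2 × 5.14 = 10.28 m
Required I = P_cr·L_e²/(π²E) = 4.080×10^5 × 10.28² / (π² × 7.18×10^10) = 6.084×10^-5 m⁴
I_req = 6.084×10^7 mm⁴
Solid square: I = a⁴/12  ⇒  a = (12I)^(1/4) = (12×6.084×10^7)^(1/4) = 164 mm

a ≈ 164 mm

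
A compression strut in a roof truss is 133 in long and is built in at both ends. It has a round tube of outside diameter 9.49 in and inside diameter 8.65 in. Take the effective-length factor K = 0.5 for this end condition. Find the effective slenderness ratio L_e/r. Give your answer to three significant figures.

d_o = 9.49 in, d_i = 8.65 in
I = π(d_o⁴ − d_i⁴)/64 = π(9.49⁴ − 8.650⁴)/64 = 123.3 in⁴
A = 11.97 in²;  r_min = √(I/A) = √(123.3/11.97) = 3.210 in
L_e = K·L = 0.5 × 133 = 66.50 in
λ = L_e / r_min = 66.500 / 3.210 = 20.7

λ ≈ 20.7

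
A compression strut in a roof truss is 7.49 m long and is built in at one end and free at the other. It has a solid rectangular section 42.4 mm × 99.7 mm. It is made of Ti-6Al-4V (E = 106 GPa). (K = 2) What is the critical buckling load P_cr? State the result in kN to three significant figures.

Buckling occurs about the weak axis: I_min = h·b³/12 with b = 42.4 mm (the shorter side).
I_min = 99.7×42.4³/12 = 6.333×10^5 mm⁴
I = 6.333×10^5 mm⁴ = 6.333×10^-7 m⁴
Effective length L_e = K·L = 2 × 7.49 = 14.98 m
P_cr = π²EI / L_e² = π² × 106×10⁹ × 6.333×10^-7 / 14.98² = 2.953×10^3 N

P_cr ≈ 2.95 kN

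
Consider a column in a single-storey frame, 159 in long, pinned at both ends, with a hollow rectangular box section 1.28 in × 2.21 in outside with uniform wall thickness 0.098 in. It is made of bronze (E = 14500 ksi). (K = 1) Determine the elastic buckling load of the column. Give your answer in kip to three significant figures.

P_cr ≈ 0.976 kip

Inner dimensions: h_i = 2.21 − 2×0.098 = 2.014 in, b_i = 1.28 − 2×0.098 = 1.084 in
Weak-axis I_min = (h_o·b_o³ − h_i·b_i³)/12 with b_o = 1.28, b_i = 1.084 in (shorter outer/inner sides).
I_min = (2.21×1.28³ − 2.014×1.084³)/12 = 0.1724 in⁴
Effective length L_e = K·L = 1 × 159 = 159.0 in
P_cr = π²EI / L_e² = π² × 14500×10³ × 0.1724 / 159.0² = 976.2 lb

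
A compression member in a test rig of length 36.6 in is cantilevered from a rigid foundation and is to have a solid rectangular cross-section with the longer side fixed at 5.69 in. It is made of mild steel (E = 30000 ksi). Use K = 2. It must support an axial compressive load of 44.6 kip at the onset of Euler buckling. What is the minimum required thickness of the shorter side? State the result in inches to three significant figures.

b ≈ 1.19 in

L_e = K·L = 2 × 36.6 = 73.20 in
Required I = P_cr·L_e²/(π²E) = 4.460×10^4 × 73.20² / (π² × 3.00×10^7) = 0.8071 in⁴
Rectangle, weak axis: I_min = h·b³/12 with h = 5.69 in fixed  ⇒  b = (12I/h)^(1/3) = 1.19 in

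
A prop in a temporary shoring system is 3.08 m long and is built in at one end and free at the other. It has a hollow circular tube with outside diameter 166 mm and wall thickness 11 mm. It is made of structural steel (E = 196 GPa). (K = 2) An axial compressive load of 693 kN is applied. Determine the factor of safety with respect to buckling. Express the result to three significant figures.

n ≈ 1.19

Inner diameter d_i = 166 − 2×11 = 144.0 mm
I = π(d_o⁴ − d_i⁴)/64 = π(166⁴ − 144.0⁴)/64 = 1.617×10^7 mm⁴
I = 1.617×10^7 mm⁴ = 1.617×10^-5 m⁴
Effective length L_e = K·L = 2 × 3.08 = 6.160 m
P_cr = π²EI / L_e² = π² × 196×10⁹ × 1.617×10^-5 / 6.160² = 8.242×10^5 N
Factor of safety n = P_cr / P = 824.18 / 693 = 1.19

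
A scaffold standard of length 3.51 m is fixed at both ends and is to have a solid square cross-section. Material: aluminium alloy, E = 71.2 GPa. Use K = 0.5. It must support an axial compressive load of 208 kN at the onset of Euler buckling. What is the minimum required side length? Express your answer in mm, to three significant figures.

a ≈ 57.5 mm

L_e = K·L = 0.5 × 3.51 = 1.755 m
Required I = P_cr·L_e²/(π²E) = 2.080×10^5 × 1.755² / (π² × 7.12×10^10) = 9.117×10^-7 m⁴
I_req = 9.117×10^5 mm⁴
Solid square: I = a⁴/12  ⇒  a = (12I)^(1/4) = (12×9.117×10^5)^(1/4) = 57.5 mm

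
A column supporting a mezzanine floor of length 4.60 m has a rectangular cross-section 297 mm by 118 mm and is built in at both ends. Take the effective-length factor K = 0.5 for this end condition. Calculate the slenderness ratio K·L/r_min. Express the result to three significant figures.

λ ≈ 67.5

Buckling occurs about the weak axis: I_min = h·b³/12 with b = 118 mm (the shorter side).
I_min = 297×118³/12 = 4.067×10^7 mm⁴
A = 3.505×10^4 mm²;  r_min = √(I/A) = √(4.067×10^7/3.505×10^4) = 34.06 mm
L_e = K·L = 0.5 × 4.60 m = 2.300 m = 2300.0 mm
λ = L_e / r_min = 2300.0 / 34.06 = 67.5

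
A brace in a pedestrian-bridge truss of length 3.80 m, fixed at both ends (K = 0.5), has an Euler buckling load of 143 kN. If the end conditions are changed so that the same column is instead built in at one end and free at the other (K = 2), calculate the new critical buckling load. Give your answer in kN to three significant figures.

P_cr ≈ 8.94 kN

P_cr ∝ 1/K², so P_cr,new = P_cr,old × (K_old/K_new)² = 143 × (0.5/2)²
= 143 × 0.06250 = 8.94 kN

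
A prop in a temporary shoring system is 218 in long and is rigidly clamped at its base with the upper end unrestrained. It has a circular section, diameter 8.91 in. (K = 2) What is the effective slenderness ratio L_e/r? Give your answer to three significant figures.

λ ≈ 196

For a solid circle r = d/4 = 8.91/4 = 2.228 in
L_e = K·L = 2 × 218 = 436.0 in
λ = L_e / r_min = 436.00 / 2.228 = 196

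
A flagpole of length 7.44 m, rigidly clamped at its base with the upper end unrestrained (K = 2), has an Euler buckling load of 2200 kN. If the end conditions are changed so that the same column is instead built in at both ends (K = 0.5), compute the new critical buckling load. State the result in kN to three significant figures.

P_cr ∝ 1/K², so P_cr,new = P_cr,old × (K_old/K_new)² = 2200 × (2/0.5)²
= 2200 × 16.00 = 35200 kN

P_cr ≈ 35200 kN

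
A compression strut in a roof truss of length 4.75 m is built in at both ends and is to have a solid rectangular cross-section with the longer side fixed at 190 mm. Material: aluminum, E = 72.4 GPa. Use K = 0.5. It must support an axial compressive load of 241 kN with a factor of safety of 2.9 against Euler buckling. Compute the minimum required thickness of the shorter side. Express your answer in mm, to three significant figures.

Required P_cr = n·P = 2.9 × 241 = 698.9 kN
L_e = K·L = 0.5 × 4.75 = 2.375 m
Required I = P_cr·L_e²/(π²E) = 6.989×10^5 × 2.375² / (π² × 7.24×10^10) = 5.517×10^-6 m⁴
I_req = 5.517×10^6 mm⁴
Rectangle, weak axis: I_min = h·b³/12 with h = 190 mm fixed  ⇒  b = (12I/h)^(1/3) = 70.4 mm

b ≈ 70.4 mm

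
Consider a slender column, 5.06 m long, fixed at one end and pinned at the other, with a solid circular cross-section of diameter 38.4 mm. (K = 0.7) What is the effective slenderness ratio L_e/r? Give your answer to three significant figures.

I = πd⁴/64 = π×38.4⁴/64 = 1.067×10^5 mm⁴
A = 1.158×10^3 mm²;  r_min = √(I/A) = √(1.067×10^5/1.158×10^3) = 9.600 mm
L_e = K·L = 0.7 × 5.06 m = 3.542 m = 3542.0 mm
λ = L_e / r_min = 3542.0 / 9.600 = 369

λ ≈ 369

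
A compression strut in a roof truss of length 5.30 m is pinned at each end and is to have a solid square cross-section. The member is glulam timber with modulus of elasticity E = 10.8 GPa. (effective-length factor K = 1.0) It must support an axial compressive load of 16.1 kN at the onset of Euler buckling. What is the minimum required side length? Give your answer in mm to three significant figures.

L_e = K·L = 1 × 5.30 = 5.300 m
Required I = P_cr·L_e²/(π²E) = 1.610×10^4 × 5.300² / (π² × 1.08×10^10) = 4.243×10^-6 m⁴
I_req = 4.243×10^6 mm⁴
Solid square: I = a⁴/12  ⇒  a = (12I)^(1/4) = (12×4.243×10^6)^(1/4) = 84.5 mm

a ≈ 84.5 mm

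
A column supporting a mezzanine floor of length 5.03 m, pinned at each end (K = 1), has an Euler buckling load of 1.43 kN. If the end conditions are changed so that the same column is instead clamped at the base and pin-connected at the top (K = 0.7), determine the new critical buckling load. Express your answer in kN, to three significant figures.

P_cr ≈ 2.92 kN

P_cr ∝ 1/K², so P_cr,new = P_cr,old × (K_old/K_new)² = 1.43 × (1/0.7)²
= 1.43 × 2.041 = 2.92 kN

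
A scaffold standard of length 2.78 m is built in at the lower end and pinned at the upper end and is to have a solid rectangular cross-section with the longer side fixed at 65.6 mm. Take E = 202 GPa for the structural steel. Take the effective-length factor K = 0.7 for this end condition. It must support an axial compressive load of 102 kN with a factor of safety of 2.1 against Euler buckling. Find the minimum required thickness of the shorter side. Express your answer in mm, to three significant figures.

Required P_cr = n·P = 2.1 × 102 = 214.2 kN
L_e = K·L = 0.7 × 2.78 = 1.946 m
Required I = P_cr·L_e²/(π²E) = 2.142×10^5 × 1.946² / (π² × 2.02×10^11) = 4.069×10^-7 m⁴
I_req = 4.069×10^5 mm⁴
Rectangle, weak axis: I_min = h·b³/12 with h = 65.6 mm fixed  ⇒  b = (12I/h)^(1/3) = 42.1 mm

b ≈ 42.1 mm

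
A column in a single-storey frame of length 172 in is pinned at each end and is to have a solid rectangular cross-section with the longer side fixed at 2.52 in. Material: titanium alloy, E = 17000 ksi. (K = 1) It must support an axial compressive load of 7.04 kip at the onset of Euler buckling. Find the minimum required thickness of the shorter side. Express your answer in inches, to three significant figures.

b ≈ 1.81 in

L_e = K·L = 1 × 172 = 172.0 in
Required I = P_cr·L_e²/(π²E) = 7.040×10^3 × 172.0² / (π² × 1.70×10^7) = 1.241 in⁴
Rectangle, weak axis: I_min = h·b³/12 with h = 2.52 in fixed  ⇒  b = (12I/h)^(1/3) = 1.81 in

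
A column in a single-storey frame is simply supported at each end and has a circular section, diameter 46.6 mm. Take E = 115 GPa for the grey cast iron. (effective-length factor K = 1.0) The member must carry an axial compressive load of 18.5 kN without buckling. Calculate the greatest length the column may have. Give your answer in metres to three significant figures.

L_max ≈ 3.77 m

I = πd⁴/64 = π×46.6⁴/64 = 2.315×10^5 mm⁴
I = 2.315×10^-7 m⁴
At the buckling limit P_cr = P = 1.850×10^4 N
From P_cr = π²EI/(K·L)²:  L = (1/K)·√(π²EI/P_cr) = (1/1)·√(π²×1.15×10^11×2.315×10^-7/1.850×10^4)
L = 3.77 m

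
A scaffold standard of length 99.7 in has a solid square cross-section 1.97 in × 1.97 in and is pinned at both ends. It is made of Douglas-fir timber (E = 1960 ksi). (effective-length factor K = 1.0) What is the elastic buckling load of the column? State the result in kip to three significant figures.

P_cr ≈ 2.44 kip

I = a⁴/12 = 1.97⁴/12 = 1.255 in⁴
Effective length L_e = K·L = 1 × 99.7 = 99.70 in
P_cr = π²EI / L_e² = π² × 1960×10³ × 1.255 / 99.70² = 2.443×10^3 lb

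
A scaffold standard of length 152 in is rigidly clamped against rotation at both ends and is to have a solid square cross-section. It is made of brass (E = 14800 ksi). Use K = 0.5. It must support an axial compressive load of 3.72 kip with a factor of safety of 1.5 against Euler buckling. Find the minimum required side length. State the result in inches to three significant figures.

Required P_cr = n·P = 1.5 × 3.72 = 5.580 kip
L_e = K·L = 0.5 × 152 = 76.00 in
Required I = P_cr·L_e²/(π²E) = 5.580×10^3 × 76.00² / (π² × 1.48×10^7) = 0.2206 in⁴
Solid square: I = a⁴/12  ⇒  a = (12I)^(1/4) = (12×0.2206)^(1/4) = 1.28 in

a ≈ 1.28 in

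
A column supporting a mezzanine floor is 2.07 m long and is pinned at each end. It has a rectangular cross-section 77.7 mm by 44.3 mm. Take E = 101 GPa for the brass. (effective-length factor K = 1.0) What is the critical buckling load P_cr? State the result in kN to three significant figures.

Buckling occurs about the weak axis: I_min = h·b³/12 with b = 44.3 mm (the shorter side).
I_min = 77.7×44.3³/12 = 5.629×10^5 mm⁴
I = 5.629×10^5 mm⁴ = 5.629×10^-7 m⁴
Effective length L_e = K·L = 1 × 2.07 = 2.070 m
P_cr = π²EI / L_e² = π² × 101×10⁹ × 5.629×10^-7 / 2.070² = 1.310×10^5 N

P_cr ≈ 131 kN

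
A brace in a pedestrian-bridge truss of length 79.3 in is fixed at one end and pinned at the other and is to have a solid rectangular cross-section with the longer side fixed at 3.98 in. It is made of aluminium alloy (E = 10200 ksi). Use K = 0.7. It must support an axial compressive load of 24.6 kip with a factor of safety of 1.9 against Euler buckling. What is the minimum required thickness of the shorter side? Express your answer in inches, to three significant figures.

b ≈ 1.63 in

Required P_cr = n·P = 1.9 × 24.6 = 46.74 kip
L_e = K·L = 0.7 × 79.3 = 55.51 in
Required I = P_cr·L_e²/(π²E) = 4.674×10^4 × 55.51² / (π² × 1.02×10^7) = 1.431 in⁴
Rectangle, weak axis: I_min = h·b³/12 with h = 3.98 in fixed  ⇒  b = (12I/h)^(1/3) = 1.63 in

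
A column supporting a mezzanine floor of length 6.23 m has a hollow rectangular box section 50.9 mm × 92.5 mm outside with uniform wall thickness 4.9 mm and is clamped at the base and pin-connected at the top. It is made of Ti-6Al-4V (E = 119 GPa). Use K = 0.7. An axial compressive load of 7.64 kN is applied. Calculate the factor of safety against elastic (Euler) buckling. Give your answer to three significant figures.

n ≈ 4.35

Inner dimensions: h_i = 92.5 − 2×4.9 = 82.70 mm, b_i = 50.9 − 2×4.9 = 41.10 mm
Weak-axis I_min = (h_o·b_o³ − h_i·b_i³)/12 with b_o = 50.9, b_i = 41.10 mm (shorter outer/inner sides).
I_min = (92.5×50.9³ − 82.70×41.10³)/12 = 5.381×10^5 mm⁴
I = 5.381×10^5 mm⁴ = 5.381×10^-7 m⁴
Effective length L_e = K·L = 0.7 × 6.23 = 4.361 m
P_cr = π²EI / L_e² = π² × 119×10⁹ × 5.381×10^-7 / 4.361² = 3.323×10^4 N
Factor of safety n = P_cr / P = 33.227 / 7.64 = 4.35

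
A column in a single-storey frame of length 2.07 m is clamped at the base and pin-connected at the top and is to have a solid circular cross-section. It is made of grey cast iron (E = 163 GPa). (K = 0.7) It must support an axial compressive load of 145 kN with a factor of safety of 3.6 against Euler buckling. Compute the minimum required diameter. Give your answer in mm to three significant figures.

Required P_cr = n·P = 3.6 × 145 = 522.0 kN
L_e = K·L = 0.7 × 2.07 = 1.449 m
Required I = P_cr·L_e²/(π²E) = 5.220×10^5 × 1.449² / (π² × 1.63×10^11) = 6.813×10^-7 m⁴
I_req = 6.813×10^5 mm⁴
Solid circle: I = πd⁴/64  ⇒  d = (64I/π)^(1/4) = (64×6.813×10^5/π)^(1/4) = 61.0 mm

d ≈ 61.0 mm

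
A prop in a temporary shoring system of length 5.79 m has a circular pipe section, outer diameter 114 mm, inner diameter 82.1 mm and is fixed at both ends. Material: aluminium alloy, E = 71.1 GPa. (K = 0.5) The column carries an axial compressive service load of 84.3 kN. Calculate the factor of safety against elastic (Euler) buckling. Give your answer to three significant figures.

d_o = 114 mm, d_i = 82.1 mm
I = π(d_o⁴ − d_i⁴)/64 = π(114⁴ − 82.10⁴)/64 = 6.060×10^6 mm⁴
I = 6.060×10^6 mm⁴ = 6.060×10^-6 m⁴
Effective length L_e = K·L = 0.5 × 5.79 = 2.895 m
P_cr = π²EI / L_e² = π² × 71.1×10⁹ × 6.060×10^-6 / 2.895² = 5.074×10^5 N
Factor of safety n = P_cr / P = 507.43 / 84.3 = 6.02

n ≈ 6.02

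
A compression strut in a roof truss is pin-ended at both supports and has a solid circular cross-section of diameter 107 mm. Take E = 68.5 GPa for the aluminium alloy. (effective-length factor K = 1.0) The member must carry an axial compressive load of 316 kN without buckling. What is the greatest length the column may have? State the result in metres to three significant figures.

I = πd⁴/64 = π×107⁴/64 = 6.434×10^6 mm⁴
I = 6.434×10^-6 m⁴
At the buckling limit P_cr = P = 3.160×10^5 N
From P_cr = π²EI/(K·L)²:  L = (1/K)·√(π²EI/P_cr) = (1/1)·√(π²×6.85×10^10×6.434×10^-6/3.160×10^5)
L = 3.71 m

L_max ≈ 3.71 m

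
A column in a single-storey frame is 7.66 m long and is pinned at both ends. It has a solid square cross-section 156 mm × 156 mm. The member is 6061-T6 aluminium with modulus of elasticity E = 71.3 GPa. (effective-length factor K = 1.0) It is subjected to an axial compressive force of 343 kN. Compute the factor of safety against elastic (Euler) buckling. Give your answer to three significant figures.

n ≈ 1.73

I = a⁴/12 = 156⁴/12 = 4.935×10^7 mm⁴
I = 4.935×10^7 mm⁴ = 4.935×10^-5 m⁴
Effective length L_e = K·L = 1 × 7.66 = 7.660 m
P_cr = π²EI / L_e² = π² × 71.3×10⁹ × 4.935×10^-5 / 7.660² = 5.919×10^5 N
Factor of safety n = P_cr / P = 591.90 / 343 = 1.73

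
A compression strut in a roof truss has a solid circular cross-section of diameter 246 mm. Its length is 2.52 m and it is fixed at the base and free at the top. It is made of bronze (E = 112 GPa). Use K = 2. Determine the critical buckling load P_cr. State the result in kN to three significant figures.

P_cr ≈ 7820 kN

I = πd⁴/64 = π×246⁴/64 = 1.798×10^8 mm⁴
I = 1.798×10^8 mm⁴ = 1.798×10^-4 m⁴
Effective length L_e = K·L = 2 × 2.52 = 5.040 m
P_cr = π²EI / L_e² = π² × 112×10⁹ × 1.798×10^-4 / 5.040² = 7.823×10^6 N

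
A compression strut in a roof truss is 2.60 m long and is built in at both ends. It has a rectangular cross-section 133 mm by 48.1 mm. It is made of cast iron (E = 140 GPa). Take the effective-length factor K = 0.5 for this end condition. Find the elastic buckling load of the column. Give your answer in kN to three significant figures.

Buckling occurs about the weak axis: I_min = h·b³/12 with b = 48.1 mm (the shorter side).
I_min = 133×48.1³/12 = 1.233×10^6 mm⁴
I = 1.233×10^6 mm⁴ = 1.233×10^-6 m⁴
Effective length L_e = K·L = 0.5 × 2.60 = 1.300 m
P_cr = π²EI / L_e² = π² × 140×10⁹ × 1.233×10^-6 / 1.300² = 1.008×10^6 N

P_cr ≈ 1010 kN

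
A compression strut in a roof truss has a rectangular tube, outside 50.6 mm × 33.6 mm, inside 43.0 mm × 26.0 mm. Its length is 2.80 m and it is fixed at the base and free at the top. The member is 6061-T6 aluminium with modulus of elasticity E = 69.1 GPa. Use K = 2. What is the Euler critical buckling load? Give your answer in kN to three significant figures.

Weak-axis I_min = (h_o·b_o³ − h_i·b_i³)/12 with b_o = 33.6, b_i = 26.00 mm (shorter outer/inner sides).
I_min = (50.6×33.6³ − 43.00×26.00³)/12 = 9.697×10^4 mm⁴
I = 9.697×10^4 mm⁴ = 9.697×10^-8 m⁴
Effective length L_e = K·L = 2 × 2.80 = 5.600 m
P_cr = π²EI / L_e² = π² × 69.1×10⁹ × 9.697×10^-8 / 5.600² = 2.109×10^3 N

P_cr ≈ 2.11 kN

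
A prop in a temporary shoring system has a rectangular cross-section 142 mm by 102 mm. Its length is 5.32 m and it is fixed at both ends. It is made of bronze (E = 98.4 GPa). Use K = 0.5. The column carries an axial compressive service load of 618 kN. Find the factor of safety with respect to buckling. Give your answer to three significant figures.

Buckling occurs about the weak axis: I_min = h·b³/12 with b = 102 mm (the shorter side).
I_min = 142×102³/12 = 1.256×10^7 mm⁴
I = 1.256×10^7 mm⁴ = 1.256×10^-5 m⁴
Effective length L_e = K·L = 0.5 × 5.32 = 2.660 m
P_cr = π²EI / L_e² = π² × 98.4×10⁹ × 1.256×10^-5 / 2.660² = 1.724×10^6 N
Factor of safety n = P_cr / P = 1723.6 / 618 = 2.79

n ≈ 2.79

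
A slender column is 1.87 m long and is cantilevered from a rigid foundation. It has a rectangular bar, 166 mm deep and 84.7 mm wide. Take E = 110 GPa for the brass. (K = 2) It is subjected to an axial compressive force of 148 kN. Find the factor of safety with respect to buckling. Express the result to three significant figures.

n ≈ 4.41

Buckling occurs about the weak axis: I_min = h·b³/12 with b = 84.7 mm (the shorter side).
I_min = 166×84.7³/12 = 8.406×10^6 mm⁴
I = 8.406×10^6 mm⁴ = 8.406×10^-6 m⁴
Effective length L_e = K·L = 2 × 1.87 = 3.740 m
P_cr = π²EI / L_e² = π² × 110×10⁹ × 8.406×10^-6 / 3.740² = 6.524×10^5 N
Factor of safety n = P_cr / P = 652.42 / 148 = 4.41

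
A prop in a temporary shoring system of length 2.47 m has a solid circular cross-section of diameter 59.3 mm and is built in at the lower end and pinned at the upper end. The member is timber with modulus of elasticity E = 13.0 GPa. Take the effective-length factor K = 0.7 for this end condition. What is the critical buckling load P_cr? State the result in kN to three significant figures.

P_cr ≈ 26.1 kN

I = πd⁴/64 = π×59.3⁴/64 = 6.070×10^5 mm⁴
I = 6.070×10^5 mm⁴ = 6.070×10^-7 m⁴
Effective length L_e = K·L = 0.7 × 2.47 = 1.729 m
P_cr = π²EI / L_e² = π² × 13.0×10⁹ × 6.070×10^-7 / 1.729² = 2.605×10^4 N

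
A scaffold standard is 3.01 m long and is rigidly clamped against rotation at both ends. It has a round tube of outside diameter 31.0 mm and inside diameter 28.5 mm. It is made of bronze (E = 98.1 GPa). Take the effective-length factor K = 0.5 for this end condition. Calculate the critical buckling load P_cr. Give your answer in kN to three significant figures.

d_o = 31.0 mm, d_i = 28.5 mm
I = π(d_o⁴ − d_i⁴)/64 = π(31.0⁴ − 28.50⁴)/64 = 1.295×10^4 mm⁴
I = 1.295×10^4 mm⁴ = 1.295×10^-8 m⁴
Effective length L_e = K·L = 0.5 × 3.01 = 1.505 m
P_cr = π²EI / L_e² = π² × 98.1×10⁹ × 1.295×10^-8 / 1.505² = 5.535×10^3 N

P_cr ≈ 5.53 kN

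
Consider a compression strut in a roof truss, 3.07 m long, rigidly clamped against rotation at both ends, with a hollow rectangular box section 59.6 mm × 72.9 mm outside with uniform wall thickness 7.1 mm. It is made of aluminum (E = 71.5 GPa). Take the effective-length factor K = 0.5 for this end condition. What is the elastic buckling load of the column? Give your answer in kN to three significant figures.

Inner dimensions: h_i = 72.9 − 2×7.1 = 58.70 mm, b_i = 59.6 − 2×7.1 = 45.40 mm
Weak-axis I_min = (h_o·b_o³ − h_i·b_i³)/12 with b_o = 59.6, b_i = 45.40 mm (shorter outer/inner sides).
I_min = (72.9×59.6³ − 58.70×45.40³)/12 = 8.284×10^5 mm⁴
I = 8.284×10^5 mm⁴ = 8.284×10^-7 m⁴
Effective length L_e = K·L = 0.5 × 3.07 = 1.535 m
P_cr = π²EI / L_e² = π² × 71.5×10⁹ × 8.284×10^-7 / 1.535² = 2.481×10^5 N

P_cr ≈ 248 kN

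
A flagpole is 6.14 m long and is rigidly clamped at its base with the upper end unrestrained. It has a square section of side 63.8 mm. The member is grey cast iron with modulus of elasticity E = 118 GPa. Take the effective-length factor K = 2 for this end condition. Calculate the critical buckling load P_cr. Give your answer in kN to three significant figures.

I = a⁴/12 = 63.8⁴/12 = 1.381×10^6 mm⁴
I = 1.381×10^6 mm⁴ = 1.381×10^-6 m⁴
Effective length L_e = K·L = 2 × 6.14 = 12.28 m
P_cr = π²EI / L_e² = π² × 118×10⁹ × 1.381×10^-6 / 12.28² = 1.066×10^4 N

P_cr ≈ 10.7 kN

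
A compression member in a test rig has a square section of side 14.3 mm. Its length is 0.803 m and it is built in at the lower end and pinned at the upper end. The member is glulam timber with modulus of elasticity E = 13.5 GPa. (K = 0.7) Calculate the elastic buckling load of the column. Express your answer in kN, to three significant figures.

P_cr ≈ 1.47 kN

I = a⁴/12 = 14.3⁴/12 = 3.485×10^3 mm⁴
I = 3.485×10^3 mm⁴ = 3.485×10^-9 m⁴
Effective length L_e = K·L = 0.7 × 0.803 = 0.5621 m
P_cr = π²EI / L_e² = π² × 13.5×10⁹ × 3.485×10^-9 / 0.5621² = 1.469×10^3 N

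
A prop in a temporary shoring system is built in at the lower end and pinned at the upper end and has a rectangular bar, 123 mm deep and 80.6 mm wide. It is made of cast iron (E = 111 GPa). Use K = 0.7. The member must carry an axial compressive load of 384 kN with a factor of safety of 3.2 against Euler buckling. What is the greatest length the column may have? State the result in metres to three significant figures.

L_max ≈ 3.12 m

Buckling occurs about the weak axis: I_min = h·b³/12 with b = 80.6 mm (the shorter side).
I_min = 123×80.6³/12 = 5.367×10^6 mm⁴
I = 5.367×10^-6 m⁴
Required critical load P_cr = n·P = 3.2 × 384 = 1229 kN = 1.229×10^6 N
From P_cr = π²EI/(K·L)²:  L = (1/K)·√(π²EI/P_cr) = (1/0.7)·√(π²×1.11×10^11×5.367×10^-6/1.229×10^6)
L = 3.12 m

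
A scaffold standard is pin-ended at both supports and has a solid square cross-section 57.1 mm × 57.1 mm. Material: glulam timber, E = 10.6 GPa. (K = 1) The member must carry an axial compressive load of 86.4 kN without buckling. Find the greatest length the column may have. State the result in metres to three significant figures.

L_max ≈ 1.04 m

I = a⁴/12 = 57.1⁴/12 = 8.859×10^5 mm⁴
I = 8.859×10^-7 m⁴
At the buckling limit P_cr = P = 8.640×10^4 N
From P_cr = π²EI/(K·L)²:  L = (1/K)·√(π²EI/P_cr) = (1/1)·√(π²×1.06×10^10×8.859×10^-7/8.640×10^4)
L = 1.04 m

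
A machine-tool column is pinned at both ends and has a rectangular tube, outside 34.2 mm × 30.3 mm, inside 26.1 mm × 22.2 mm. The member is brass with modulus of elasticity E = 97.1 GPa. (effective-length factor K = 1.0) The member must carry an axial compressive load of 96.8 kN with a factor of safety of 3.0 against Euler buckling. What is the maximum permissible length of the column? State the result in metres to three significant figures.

Weak-axis I_min = (h_o·b_o³ − h_i·b_i³)/12 with b_o = 30.3, b_i = 22.20 mm (shorter outer/inner sides).
I_min = (34.2×30.3³ − 26.10×22.20³)/12 = 5.548×10^4 mm⁴
I = 5.548×10^-8 m⁴
Required critical load P_cr = n·P = 3.0 × 96.8 = 290.4 kN = 2.904×10^5 N
From P_cr = π²EI/(K·L)²:  L = (1/K)·√(π²EI/P_cr) = (1/1)·√(π²×9.71×10^10×5.548×10^-8/2.904×10^5)
L = 0.428 m

L_max ≈ 0.428 m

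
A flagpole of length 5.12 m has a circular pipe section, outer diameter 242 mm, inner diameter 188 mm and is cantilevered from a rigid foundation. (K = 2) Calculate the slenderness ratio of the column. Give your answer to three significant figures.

d_o = 242 mm, d_i = 188 mm
I = π(d_o⁴ − d_i⁴)/64 = π(242⁴ − 188.0⁴)/64 = 1.070×10^8 mm⁴
A = 1.824×10^4 mm²;  r_min = √(I/A) = √(1.070×10^8/1.824×10^4) = 76.61 mm
L_e = K·L = 2 × 5.12 m = 10.24 m = 10240 mm
λ = L_e / r_min = 10240 / 76.61 = 134

λ ≈ 134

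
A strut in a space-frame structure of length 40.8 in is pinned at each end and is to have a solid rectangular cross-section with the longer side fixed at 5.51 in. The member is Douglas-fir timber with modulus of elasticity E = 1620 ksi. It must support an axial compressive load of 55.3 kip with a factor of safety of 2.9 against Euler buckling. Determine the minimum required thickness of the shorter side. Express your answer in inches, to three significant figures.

b ≈ 3.31 in

Required P_cr = n·P = 2.9 × 55.3 = 160.4 kip
L_e = K·L = 1 × 40.8 = 40.80 in
Required I = P_cr·L_e²/(π²E) = 1.604×10^5 × 40.80² / (π² × 1.62×10^6) = 16.70 in⁴
Rectangle, weak axis: I_min = h·b³/12 with h = 5.51 in fixed  ⇒  b = (12I/h)^(1/3) = 3.31 in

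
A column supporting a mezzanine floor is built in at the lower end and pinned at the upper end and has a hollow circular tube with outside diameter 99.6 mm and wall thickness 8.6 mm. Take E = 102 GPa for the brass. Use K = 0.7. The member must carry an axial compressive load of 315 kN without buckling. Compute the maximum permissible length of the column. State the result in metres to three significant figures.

L_max ≈ 4.09 m

Inner diameter d_i = 99.6 − 2×8.6 = 82.40 mm
I = π(d_o⁴ − d_i⁴)/64 = π(99.6⁴ − 82.40⁴)/64 = 2.568×10^6 mm⁴
I = 2.568×10^-6 m⁴
At the buckling limit P_cr = P = 3.150×10^5 N
From P_cr = π²EI/(K·L)²:  L = (1/K)·√(π²EI/P_cr) = (1/0.7)·√(π²×1.02×10^11×2.568×10^-6/3.150×10^5)
L = 4.09 m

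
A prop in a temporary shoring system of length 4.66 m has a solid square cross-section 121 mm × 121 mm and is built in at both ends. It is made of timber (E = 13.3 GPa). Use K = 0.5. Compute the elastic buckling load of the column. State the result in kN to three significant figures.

I = a⁴/12 = 121⁴/12 = 1.786×10^7 mm⁴
I = 1.786×10^7 mm⁴ = 1.786×10^-5 m⁴
Effective length L_e = K·L = 0.5 × 4.66 = 2.330 m
P_cr = π²EI / L_e² = π² × 13.3×10⁹ × 1.786×10^-5 / 2.330² = 4.319×10^5 N

P_cr ≈ 432 kN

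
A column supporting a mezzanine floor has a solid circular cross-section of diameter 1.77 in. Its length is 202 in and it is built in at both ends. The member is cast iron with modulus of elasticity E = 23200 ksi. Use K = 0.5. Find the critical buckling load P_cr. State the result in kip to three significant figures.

I = πd⁴/64 = π×1.77⁴/64 = 0.4818 in⁴
Effective length L_e = K·L = 0.5 × 202 = 101.0 in
P_cr = π²EI / L_e² = π² × 23200×10³ × 0.4818 / 101.0² = 1.081×10^4 lb

P_cr ≈ 10.8 kip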